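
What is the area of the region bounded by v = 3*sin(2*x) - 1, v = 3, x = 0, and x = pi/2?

On [0, pi/2], (3*sin(2*x) - 1) - (3) = 3*sin(2*x) - 4 is ≤ 0 throughout, so the area is a single integral of |3*sin(2*x) - 4|.
∫[0,pi/2] (3*sin(2*x) - 4) dx = 3 - 2*pi; the area of that piece is -3 + 2*pi.

-3 + 2*pi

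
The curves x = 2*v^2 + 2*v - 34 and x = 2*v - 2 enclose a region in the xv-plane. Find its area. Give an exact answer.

512/3

Both boundary curves give x as a function of v, so integrate with respect to v. Setting them equal: 2*v^2 - 32 = 0, i.e. 2*(v - 4)*(v + 4) = 0, so they meet at v = -4, 4.
For v in [-4, 4], x = 2*v^2 + 2*v - 34 is on the left; area = ∫[-4,4] (-(2*v^2 - 32)) dv = 512/3.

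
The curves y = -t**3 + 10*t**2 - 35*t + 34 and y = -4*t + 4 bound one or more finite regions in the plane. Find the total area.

Set the curves equal: -t**3 + 10*t**2 - 35*t + 34 = -4*t + 4, so -t**3 + 10*t**2 - 31*t + 30 = 0, which factors as -(t - 5)*(t - 3)*(t - 2) = 0. The curves meet at t = 2, 3, 5.
On [2, 3], y = -4*t + 4 is on top; that piece has area ∫[2,3] (-(-t**3 + 10*t**2 - 31*t + 30)) dt = 5/12.
On [3, 5], y = -t**3 + 10*t**2 - 35*t + 34 is on top; that piece has area ∫[3,5] (-t**3 + 10*t**2 - 31*t + 30) dt = 8/3.
Total enclosed area = 5/12 + 8/3 = 37/12.

37/12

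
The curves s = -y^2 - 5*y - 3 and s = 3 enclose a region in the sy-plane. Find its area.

1/6

Both boundary curves give s as a function of y, so integrate with respect to y. Setting them equal: -y^2 - 5*y - 6 = 0, i.e. -(y + 2)*(y + 3) = 0, so they meet at y = -3, -2.
For y in [-3, -2], s = -y^2 - 5*y - 3 is on the right; area = ∫[-3,-2] (-y^2 - 5*y - 6) dy = 1/6.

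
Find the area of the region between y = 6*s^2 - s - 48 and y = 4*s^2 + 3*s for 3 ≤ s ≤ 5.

On [3, 5], (6*s^2 - s - 48) - (4*s^2 + 3*s) = 2*s^2 - 4*s - 48 is ≤ 0 throughout, so the area is a single integral of |2*s^2 - 4*s - 48|.
∫[3,5] (2*s^2 - 4*s - 48) ds = -188/3; the area of that piece is 188/3.

188/3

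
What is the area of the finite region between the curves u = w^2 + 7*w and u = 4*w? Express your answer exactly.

Both boundary curves give u as a function of w, so integrate with respect to w. Setting them equal: w^2 + 3*w = 0, i.e. w*(w + 3) = 0, so they meet at w = -3, 0.
For w in [-3, 0], u = w^2 + 7*w is on the left; area = ∫[-3,0] (-(w^2 + 3*w)) dw = 9/2.

9/2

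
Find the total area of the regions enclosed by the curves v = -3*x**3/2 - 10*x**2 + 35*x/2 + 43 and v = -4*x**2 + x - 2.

Set the curves equal: -3*x**3/2 - 10*x**2 + 35*x/2 + 43 = -4*x**2 + x - 2, so -3*x**3/2 - 6*x**2 + 33*x/2 + 45 = 0, which factors as -3*(x - 3)*(x + 2)*(x + 5)/2 = 0. The curves meet at x = -5, -2, 3.
On [-5, -2], v = -4*x**2 + x - 2 is on top; that piece has area ∫[-5,-2] (-(-3*x**3/2 - 6*x**2 + 33*x/2 + 45)) dx = 351/8.
On [-2, 3], v = -3*x**3/2 - 10*x**2 + 35*x/2 + 43 is on top; that piece has area ∫[-2,3] (-3*x**3/2 - 6*x**2 + 33*x/2 + 45) dx = 1375/8.
Total enclosed area = 351/8 + 1375/8 = 863/4.

863/4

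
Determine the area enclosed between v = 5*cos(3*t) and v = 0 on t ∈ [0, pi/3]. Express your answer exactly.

10/3

The difference (5*cos(3*t)) - (0) = 5*cos(3*t) changes sign at t = pi/6 inside [0, pi/3], so split the integral there.
∫[0,pi/6] (5*cos(3*t)) dt = 5/3.
∫[pi/6,pi/3] (5*cos(3*t)) dt = -5/3; the area of that piece is 5/3.
Total area = 5/3 + 5/3 = 10/3.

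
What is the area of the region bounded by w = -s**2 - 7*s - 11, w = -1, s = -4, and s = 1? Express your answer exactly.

155/6

The difference (-s**2 - 7*s - 11) - (-1) = -s**2 - 7*s - 10 changes sign at s = -2 inside [-4, 1], so split the integral there.
∫[-4,-2] (-s**2 - 7*s - 10) ds = 10/3.
∫[-2,1] (-s**2 - 7*s - 10) ds = -45/2; the area of that piece is 45/2.
Total area = 10/3 + 45/2 = 155/6.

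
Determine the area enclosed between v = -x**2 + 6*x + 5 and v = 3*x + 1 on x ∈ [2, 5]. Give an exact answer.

The difference (-x**2 + 6*x + 5) - (3*x + 1) = -x**2 + 3*x + 4 changes sign at x = 4 inside [2, 5], so split the integral there.
∫[2,4] (-x**2 + 3*x + 4) dx = 22/3.
∫[4,5] (-x**2 + 3*x + 4) dx = -17/6; the area of that piece is 17/6.
Total area = 22/3 + 17/6 = 61/6.

61/6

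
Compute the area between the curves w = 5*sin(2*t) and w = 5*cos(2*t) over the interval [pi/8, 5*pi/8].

5*sqrt(2)

On [pi/8, 5*pi/8], (5*sin(2*t)) - (5*cos(2*t)) = 5*sin(2*t) - 5*cos(2*t) is ≥ 0 throughout, so the area is a single integral of |5*sin(2*t) - 5*cos(2*t)|.
∫[pi/8,5*pi/8] (5*sin(2*t) - 5*cos(2*t)) dt = 5*sqrt(2).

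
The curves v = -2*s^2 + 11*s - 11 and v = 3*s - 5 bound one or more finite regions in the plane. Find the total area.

Set the curves equal: -2*s^2 + 11*s - 11 = 3*s - 5, so -2*s^2 + 8*s - 6 = 0, which factors as -2*(s - 3)*(s - 1) = 0. The curves meet at s = 1, 3.
On [1, 3], v = -2*s^2 + 11*s - 11 is on top; that piece has area ∫[1,3] (-2*s^2 + 8*s - 6) ds = 8/3.

8/3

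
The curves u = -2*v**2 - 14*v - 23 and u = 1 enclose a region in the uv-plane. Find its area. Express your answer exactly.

1/3

Both boundary curves give u as a function of v, so integrate with respect to v. Setting them equal: -2*v**2 - 14*v - 24 = 0, i.e. -2*(v + 3)*(v + 4) = 0, so they meet at v = -4, -3.
For v in [-4, -3], u = -2*v**2 - 14*v - 23 is on the right; area = ∫[-4,-3] (-2*v**2 - 14*v - 24) dv = 1/3.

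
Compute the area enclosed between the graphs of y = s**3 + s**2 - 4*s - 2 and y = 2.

71/6

Set the curves equal: s**3 + s**2 - 4*s - 2 = 2, so s**3 + s**2 - 4*s - 4 = 0, which factors as (s - 2)*(s + 1)*(s + 2) = 0. The curves meet at s = -2, -1, 2.
On [-2, -1], y = s**3 + s**2 - 4*s - 2 is on top; that piece has area ∫[-2,-1] (s**3 + s**2 - 4*s - 4) ds = 7/12.
On [-1, 2], y = 2 is on top; that piece has area ∫[-1,2] (-(s**3 + s**2 - 4*s - 4)) ds = 45/4.
Total enclosed area = 7/12 + 45/4 = 71/6.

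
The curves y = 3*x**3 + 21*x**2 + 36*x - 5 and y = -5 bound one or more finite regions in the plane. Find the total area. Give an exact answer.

Set the curves equal: 3*x**3 + 21*x**2 + 36*x - 5 = -5, so 3*x**3 + 21*x**2 + 36*x = 0, which factors as 3*x*(x + 3)*(x + 4) = 0. The curves meet at x = -4, -3, 0.
On [-4, -3], y = 3*x**3 + 21*x**2 + 36*x - 5 is on top; that piece has area ∫[-4,-3] (3*x**3 + 21*x**2 + 36*x) dx = 7/4.
On [-3, 0], y = -5 is on top; that piece has area ∫[-3,0] (-(3*x**3 + 21*x**2 + 36*x)) dx = 135/4.
Total enclosed area = 7/4 + 135/4 = 71/2.

71/2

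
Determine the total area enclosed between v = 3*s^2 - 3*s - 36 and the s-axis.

343/2

The curve meets the s-axis where 3*s^2 - 3*s - 36 = 0, i.e. 3*(s - 4)*(s + 3) = 0, at s = -3, 4.
On [-3, 4] the curve lies below the axis; ∫[-3,4] (3*s^2 - 3*s - 36) ds = -343/2, giving area 343/2.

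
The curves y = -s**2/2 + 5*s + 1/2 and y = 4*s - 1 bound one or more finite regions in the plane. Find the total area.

16/3

Set the curves equal: -s**2/2 + 5*s + 1/2 = 4*s - 1, so -s**2/2 + s + 3/2 = 0, which factors as -(s - 3)*(s + 1)/2 = 0. The curves meet at s = -1, 3.
On [-1, 3], y = -s**2/2 + 5*s + 1/2 is on top; that piece has area ∫[-1,3] (-s**2/2 + s + 3/2) ds = 16/3.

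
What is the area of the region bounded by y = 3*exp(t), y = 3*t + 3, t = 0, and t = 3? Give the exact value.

-51/2 + 3*exp(3)

On [0, 3], (3*exp(t)) - (3*t + 3) = -3*t + 3*exp(t) - 3 is ≥ 0 throughout, so the area is a single integral of |-3*t + 3*exp(t) - 3|.
∫[0,3] (-3*t + 3*exp(t) - 3) dt = -51/2 + 3*exp(3).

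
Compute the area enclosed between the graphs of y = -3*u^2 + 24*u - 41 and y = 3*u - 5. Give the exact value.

1/2

Set the curves equal: -3*u^2 + 24*u - 41 = 3*u - 5, so -3*u^2 + 21*u - 36 = 0, which factors as -3*(u - 4)*(u - 3) = 0. The curves meet at u = 3, 4.
On [3, 4], y = -3*u^2 + 24*u - 41 is on top; that piece has area ∫[3,4] (-3*u^2 + 21*u - 36) du = 1/2.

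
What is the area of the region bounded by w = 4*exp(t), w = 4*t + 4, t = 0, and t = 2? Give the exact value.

On [0, 2], (4*exp(t)) - (4*t + 4) = -4*t + 4*exp(t) - 4 is ≥ 0 throughout, so the area is a single integral of |-4*t + 4*exp(t) - 4|.
∫[0,2] (-4*t + 4*exp(t) - 4) dt = -20 + 4*exp(2).

-20 + 4*exp(2)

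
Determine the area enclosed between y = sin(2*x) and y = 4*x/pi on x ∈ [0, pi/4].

1/2 - pi/8

On [0, pi/4], (sin(2*x)) - (4*x/pi) = -4*x/pi + sin(2*x) is ≥ 0 throughout, so the area is a single integral of |-4*x/pi + sin(2*x)|.
∫[0,pi/4] (-4*x/pi + sin(2*x)) dx = 1/2 - pi/8.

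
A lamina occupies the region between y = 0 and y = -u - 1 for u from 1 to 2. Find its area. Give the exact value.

5/2

On [1, 2], (0) - (-u - 1) = u + 1 is ≥ 0 throughout, so the area is a single integral of |u + 1|.
∫[1,2] (u + 1) du = 5/2.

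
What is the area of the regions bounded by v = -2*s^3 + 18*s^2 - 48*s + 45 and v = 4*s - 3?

1

Set the curves equal: -2*s^3 + 18*s^2 - 48*s + 45 = 4*s - 3, so -2*s^3 + 18*s^2 - 52*s + 48 = 0, which factors as -2*(s - 4)*(s - 3)*(s - 2) = 0. The curves meet at s = 2, 3, 4.
On [2, 3], v = 4*s - 3 is on top; that piece has area ∫[2,3] (-(-2*s^3 + 18*s^2 - 52*s + 48)) ds = 1/2.
On [3, 4], v = -2*s^3 + 18*s^2 - 48*s + 45 is on top; that piece has area ∫[3,4] (-2*s^3 + 18*s^2 - 52*s + 48) ds = 1/2.
Total enclosed area = 1/2 + 1/2 = 1.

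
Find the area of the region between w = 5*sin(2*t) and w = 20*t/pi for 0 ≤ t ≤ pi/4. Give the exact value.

On [0, pi/4], (5*sin(2*t)) - (20*t/pi) = -20*t/pi + 5*sin(2*t) is ≥ 0 throughout, so the area is a single integral of |-20*t/pi + 5*sin(2*t)|.
∫[0,pi/4] (-20*t/pi + 5*sin(2*t)) dt = 5/2 - 5*pi/8.

5/2 - 5*pi/8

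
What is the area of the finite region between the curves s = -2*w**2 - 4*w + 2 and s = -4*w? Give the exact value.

Both boundary curves give s as a function of w, so integrate with respect to w. Setting them equal: -2*w**2 + 2 = 0, i.e. -2*(w - 1)*(w + 1) = 0, so they meet at w = -1, 1.
For w in [-1, 1], s = -2*w**2 - 4*w + 2 is on the right; area = ∫[-1,1] (-2*w**2 + 2) dw = 8/3.

8/3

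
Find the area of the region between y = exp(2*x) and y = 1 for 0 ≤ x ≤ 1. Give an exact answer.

-3/2 + exp(2)/2

On [0, 1], (exp(2*x)) - (1) = exp(2*x) - 1 is ≥ 0 throughout, so the area is a single integral of |exp(2*x) - 1|.
∫[0,1] (exp(2*x) - 1) dx = -3/2 + exp(2)/2.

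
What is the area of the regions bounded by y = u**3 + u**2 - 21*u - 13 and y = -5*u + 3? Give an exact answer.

Set the curves equal: u**3 + u**2 - 21*u - 13 = -5*u + 3, so u**3 + u**2 - 16*u - 16 = 0, which factors as (u - 4)*(u + 1)*(u + 4) = 0. The curves meet at u = -4, -1, 4.
On [-4, -1], y = u**3 + u**2 - 21*u - 13 is on top; that piece has area ∫[-4,-1] (u**3 + u**2 - 16*u - 16) du = 117/4.
On [-1, 4], y = -5*u + 3 is on top; that piece has area ∫[-1,4] (-(u**3 + u**2 - 16*u - 16)) du = 1375/12.
Total enclosed area = 117/4 + 1375/12 = 863/6.

863/6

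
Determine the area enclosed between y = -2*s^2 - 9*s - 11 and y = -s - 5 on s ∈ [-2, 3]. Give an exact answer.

The difference (-2*s^2 - 9*s - 11) - (-s - 5) = -2*s^2 - 8*s - 6 changes sign at s = -1 inside [-2, 3], so split the integral there.
∫[-2,-1] (-2*s^2 - 8*s - 6) ds = 4/3.
∫[-1,3] (-2*s^2 - 8*s - 6) ds = -224/3; the area of that piece is 224/3.
Total area = 4/3 + 224/3 = 76.

76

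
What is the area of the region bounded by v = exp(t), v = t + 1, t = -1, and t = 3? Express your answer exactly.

-8 - exp(-1) + exp(3)

On [-1, 3], (exp(t)) - (t + 1) = -t + exp(t) - 1 is ≥ 0 throughout, so the area is a single integral of |-t + exp(t) - 1|.
∫[-1,3] (-t + exp(t) - 1) dt = -8 - exp(-1) + exp(3).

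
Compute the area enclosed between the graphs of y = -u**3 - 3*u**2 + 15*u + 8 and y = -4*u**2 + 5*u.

Set the curves equal: -u**3 - 3*u**2 + 15*u + 8 = -4*u**2 + 5*u, so -u**3 + u**2 + 10*u + 8 = 0, which factors as -(u - 4)*(u + 1)*(u + 2) = 0. The curves meet at u = -2, -1, 4.
On [-2, -1], y = -4*u**2 + 5*u is on top; that piece has area ∫[-2,-1] (-(-u**3 + u**2 + 10*u + 8)) du = 11/12.
On [-1, 4], y = -u**3 - 3*u**2 + 15*u + 8 is on top; that piece has area ∫[-1,4] (-u**3 + u**2 + 10*u + 8) du = 875/12.
Total enclosed area = 11/12 + 875/12 = 443/6.

443/6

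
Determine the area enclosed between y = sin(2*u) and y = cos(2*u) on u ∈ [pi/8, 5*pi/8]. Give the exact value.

sqrt(2)

On [pi/8, 5*pi/8], (sin(2*u)) - (cos(2*u)) = sin(2*u) - cos(2*u) is ≥ 0 throughout, so the area is a single integral of |sin(2*u) - cos(2*u)|.
∫[pi/8,5*pi/8] (sin(2*u) - cos(2*u)) du = sqrt(2).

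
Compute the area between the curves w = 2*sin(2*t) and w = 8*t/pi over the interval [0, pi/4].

On [0, pi/4], (2*sin(2*t)) - (8*t/pi) = -8*t/pi + 2*sin(2*t) is ≥ 0 throughout, so the area is a single integral of |-8*t/pi + 2*sin(2*t)|.
∫[0,pi/4] (-8*t/pi + 2*sin(2*t)) dt = 1 - pi/4.

1 - pi/4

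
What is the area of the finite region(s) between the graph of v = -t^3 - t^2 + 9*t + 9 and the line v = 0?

The curve meets the t-axis where -t^3 - t^2 + 9*t + 9 = 0, i.e. -(t - 3)*(t + 1)*(t + 3) = 0, at t = -3, -1, 3.
On [-3, -1] the curve lies below the axis; ∫[-3,-1] (-t^3 - t^2 + 9*t + 9) dt = -20/3, giving area 20/3.
On [-1, 3] the curve lies above the axis; ∫[-1,3] (-t^3 - t^2 + 9*t + 9) dt = 128/3, giving area 128/3.
Total area = 20/3 + 128/3 = 148/3.

148/3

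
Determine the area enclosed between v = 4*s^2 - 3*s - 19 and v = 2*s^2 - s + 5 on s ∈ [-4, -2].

The difference (4*s^2 - 3*s - 19) - (2*s^2 - s + 5) = 2*s^2 - 2*s - 24 changes sign at s = -3 inside [-4, -2], so split the integral there.
∫[-4,-3] (2*s^2 - 2*s - 24) ds = 23/3.
∫[-3,-2] (2*s^2 - 2*s - 24) ds = -19/3; the area of that piece is 19/3.
Total area = 23/3 + 19/3 = 14.

14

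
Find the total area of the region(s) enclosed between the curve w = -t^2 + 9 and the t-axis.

36

The curve meets the t-axis where -t^2 + 9 = 0, i.e. -(t - 3)*(t + 3) = 0, at t = -3, 3.
On [-3, 3] the curve lies above the axis; ∫[-3,3] (-t^2 + 9) dt = 36, giving area 36.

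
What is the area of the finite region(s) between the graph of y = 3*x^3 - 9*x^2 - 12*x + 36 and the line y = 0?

The curve meets the x-axis where 3*x^3 - 9*x^2 - 12*x + 36 = 0, i.e. 3*(x - 3)*(x - 2)*(x + 2) = 0, at x = -2, 2, 3.
On [-2, 2] the curve lies above the axis; ∫[-2,2] (3*x^3 - 9*x^2 - 12*x + 36) dx = 96, giving area 96.
On [2, 3] the curve lies below the axis; ∫[2,3] (3*x^3 - 9*x^2 - 12*x + 36) dx = -9/4, giving area 9/4.
Total area = 96 + 9/4 = 393/4.

393/4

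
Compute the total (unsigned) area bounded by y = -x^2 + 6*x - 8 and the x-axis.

The curve meets the x-axis where -x^2 + 6*x - 8 = 0, i.e. -(x - 4)*(x - 2) = 0, at x = 2, 4.
On [2, 4] the curve lies above the axis; ∫[2,4] (-x^2 + 6*x - 8) dx = 4/3, giving area 4/3.

4/3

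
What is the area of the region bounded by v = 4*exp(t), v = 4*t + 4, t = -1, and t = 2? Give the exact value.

-18 - 4*exp(-1) + 4*exp(2)

On [-1, 2], (4*exp(t)) - (4*t + 4) = -4*t + 4*exp(t) - 4 is ≥ 0 throughout, so the area is a single integral of |-4*t + 4*exp(t) - 4|.
∫[-1,2] (-4*t + 4*exp(t) - 4) dt = -18 - 4*exp(-1) + 4*exp(2).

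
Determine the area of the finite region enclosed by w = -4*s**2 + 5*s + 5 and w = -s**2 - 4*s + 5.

Set the curves equal: -4*s**2 + 5*s + 5 = -s**2 - 4*s + 5, so -3*s**2 + 9*s = 0, which factors as -3*s*(s - 3) = 0. The curves meet at s = 0, 3.
On [0, 3], w = -4*s**2 + 5*s + 5 is on top; that piece has area ∫[0,3] (-3*s**2 + 9*s) ds = 27/2.

27/2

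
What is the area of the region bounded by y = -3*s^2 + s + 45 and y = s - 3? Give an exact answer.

256

Set the curves equal: -3*s^2 + s + 45 = s - 3, so -3*s^2 + 48 = 0, which factors as -3*(s - 4)*(s + 4) = 0. The curves meet at s = -4, 4.
On [-4, 4], y = -3*s^2 + s + 45 is on top; that piece has area ∫[-4,4] (-3*s^2 + 48) ds = 256.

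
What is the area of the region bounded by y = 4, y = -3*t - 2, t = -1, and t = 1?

On [-1, 1], (4) - (-3*t - 2) = 3*t + 6 is ≥ 0 throughout, so the area is a single integral of |3*t + 6|.
∫[-1,1] (3*t + 6) dt = 12.

12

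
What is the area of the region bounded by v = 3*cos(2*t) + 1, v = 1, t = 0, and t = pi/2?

The difference (3*cos(2*t) + 1) - (1) = 3*cos(2*t) changes sign at t = pi/4 inside [0, pi/2], so split the integral there.
∫[0,pi/4] (3*cos(2*t)) dt = 3/2.
∫[pi/4,pi/2] (3*cos(2*t)) dt = -3/2; the area of that piece is 3/2.
Total area = 3/2 + 3/2 = 3.

3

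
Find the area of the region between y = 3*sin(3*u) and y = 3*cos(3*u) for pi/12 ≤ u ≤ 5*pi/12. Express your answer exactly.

2*sqrt(2)

On [pi/12, 5*pi/12], (3*sin(3*u)) - (3*cos(3*u)) = 3*sin(3*u) - 3*cos(3*u) is ≥ 0 throughout, so the area is a single integral of |3*sin(3*u) - 3*cos(3*u)|.
∫[pi/12,5*pi/12] (3*sin(3*u) - 3*cos(3*u)) du = 2*sqrt(2).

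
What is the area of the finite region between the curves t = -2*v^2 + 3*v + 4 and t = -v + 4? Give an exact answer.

8/3

Both boundary curves give t as a function of v, so integrate with respect to v. Setting them equal: -2*v^2 + 4*v = 0, i.e. -2*v*(v - 2) = 0, so they meet at v = 0, 2.
For v in [0, 2], t = -2*v^2 + 3*v + 4 is on the right; area = ∫[0,2] (-2*v^2 + 4*v) dv = 8/3.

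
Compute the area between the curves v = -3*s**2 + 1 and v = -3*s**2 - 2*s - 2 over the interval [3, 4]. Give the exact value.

10

On [3, 4], (-3*s**2 + 1) - (-3*s**2 - 2*s - 2) = 2*s + 3 is ≥ 0 throughout, so the area is a single integral of |2*s + 3|.
∫[3,4] (2*s + 3) ds = 10.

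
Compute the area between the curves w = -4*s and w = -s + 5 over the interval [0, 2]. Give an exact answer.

16

On [0, 2], (-4*s) - (-s + 5) = -3*s - 5 is ≤ 0 throughout, so the area is a single integral of |-3*s - 5|.
∫[0,2] (-3*s - 5) ds = -16; the area of that piece is 16.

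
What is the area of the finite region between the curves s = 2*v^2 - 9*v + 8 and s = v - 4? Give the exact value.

Both boundary curves give s as a function of v, so integrate with respect to v. Setting them equal: 2*v^2 - 10*v + 12 = 0, i.e. 2*(v - 3)*(v - 2) = 0, so they meet at v = 2, 3.
For v in [2, 3], s = 2*v^2 - 9*v + 8 is on the left; area = ∫[2,3] (-(2*v^2 - 10*v + 12)) dv = 1/3.

1/3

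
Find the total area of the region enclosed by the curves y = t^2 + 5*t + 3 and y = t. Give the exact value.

Set the curves equal: t^2 + 5*t + 3 = t, so t^2 + 4*t + 3 = 0, which factors as (t + 1)*(t + 3) = 0. The curves meet at t = -3, -1.
On [-3, -1], y = t is on top; that piece has area ∫[-3,-1] (-(t^2 + 4*t + 3)) dt = 4/3.

4/3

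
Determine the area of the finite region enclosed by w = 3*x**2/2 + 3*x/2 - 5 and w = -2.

Set the curves equal: 3*x**2/2 + 3*x/2 - 5 = -2, so 3*x**2/2 + 3*x/2 - 3 = 0, which factors as 3*(x - 1)*(x + 2)/2 = 0. The curves meet at x = -2, 1.
On [-2, 1], w = -2 is on top; that piece has area ∫[-2,1] (-(3*x**2/2 + 3*x/2 - 3)) dx = 27/4.

27/4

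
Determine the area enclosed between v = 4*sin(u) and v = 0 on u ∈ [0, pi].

8

On [0, pi], (4*sin(u)) - (0) = 4*sin(u) is ≥ 0 throughout, so the area is a single integral of |4*sin(u)|.
∫[0,pi] (4*sin(u)) du = 8.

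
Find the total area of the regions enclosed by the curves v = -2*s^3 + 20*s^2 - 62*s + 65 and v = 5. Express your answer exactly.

37/6

Set the curves equal: -2*s^3 + 20*s^2 - 62*s + 65 = 5, so -2*s^3 + 20*s^2 - 62*s + 60 = 0, which factors as -2*(s - 5)*(s - 3)*(s - 2) = 0. The curves meet at s = 2, 3, 5.
On [2, 3], v = 5 is on top; that piece has area ∫[2,3] (-(-2*s^3 + 20*s^2 - 62*s + 60)) ds = 5/6.
On [3, 5], v = -2*s^3 + 20*s^2 - 62*s + 65 is on top; that piece has area ∫[3,5] (-2*s^3 + 20*s^2 - 62*s + 60) ds = 16/3.
Total enclosed area = 5/6 + 16/3 = 37/6.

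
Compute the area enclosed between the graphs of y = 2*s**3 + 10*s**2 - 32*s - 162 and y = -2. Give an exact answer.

Set the curves equal: 2*s**3 + 10*s**2 - 32*s - 162 = -2, so 2*s**3 + 10*s**2 - 32*s - 160 = 0, which factors as 2*(s - 4)*(s + 4)*(s + 5) = 0. The curves meet at s = -5, -4, 4.
On [-5, -4], y = 2*s**3 + 10*s**2 - 32*s - 162 is on top; that piece has area ∫[-5,-4] (2*s**3 + 10*s**2 - 32*s - 160) ds = 17/6.
On [-4, 4], y = -2 is on top; that piece has area ∫[-4,4] (-(2*s**3 + 10*s**2 - 32*s - 160)) ds = 2560/3.
Total enclosed area = 17/6 + 2560/3 = 5137/6.

5137/6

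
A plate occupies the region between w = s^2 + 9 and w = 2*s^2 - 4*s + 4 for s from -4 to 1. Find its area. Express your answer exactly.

The difference (s^2 + 9) - (2*s^2 - 4*s + 4) = -s^2 + 4*s + 5 changes sign at s = -1 inside [-4, 1], so split the integral there.
∫[-4,-1] (-s^2 + 4*s + 5) ds = -36; the area of that piece is 36.
∫[-1,1] (-s^2 + 4*s + 5) ds = 28/3.
Total area = 36 + 28/3 = 136/3.

136/3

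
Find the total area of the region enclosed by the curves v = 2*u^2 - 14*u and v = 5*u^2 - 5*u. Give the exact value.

Set the curves equal: 2*u^2 - 14*u = 5*u^2 - 5*u, so -3*u^2 - 9*u = 0, which factors as -3*u*(u + 3) = 0. The curves meet at u = -3, 0.
On [-3, 0], v = 2*u^2 - 14*u is on top; that piece has area ∫[-3,0] (-3*u^2 - 9*u) du = 27/2.

27/2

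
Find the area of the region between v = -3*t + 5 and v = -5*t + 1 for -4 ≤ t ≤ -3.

On [-4, -3], (-3*t + 5) - (-5*t + 1) = 2*t + 4 is ≤ 0 throughout, so the area is a single integral of |2*t + 4|.
∫[-4,-3] (2*t + 4) dt = -3; the area of that piece is 3.

3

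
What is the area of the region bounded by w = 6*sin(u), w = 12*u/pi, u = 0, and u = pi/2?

6 - 3*pi/2

On [0, pi/2], (6*sin(u)) - (12*u/pi) = -12*u/pi + 6*sin(u) is ≥ 0 throughout, so the area is a single integral of |-12*u/pi + 6*sin(u)|.
∫[0,pi/2] (-12*u/pi + 6*sin(u)) du = 6 - 3*pi/2.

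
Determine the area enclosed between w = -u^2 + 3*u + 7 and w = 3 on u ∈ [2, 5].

61/6

The difference (-u^2 + 3*u + 7) - (3) = -u^2 + 3*u + 4 changes sign at u = 4 inside [2, 5], so split the integral there.
∫[2,4] (-u^2 + 3*u + 4) du = 22/3.
∫[4,5] (-u^2 + 3*u + 4) du = -17/6; the area of that piece is 17/6.
Total area = 22/3 + 17/6 = 61/6.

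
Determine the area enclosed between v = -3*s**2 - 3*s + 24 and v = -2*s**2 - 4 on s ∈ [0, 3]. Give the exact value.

On [0, 3], (-3*s**2 - 3*s + 24) - (-2*s**2 - 4) = -s**2 - 3*s + 28 is ≥ 0 throughout, so the area is a single integral of |-s**2 - 3*s + 28|.
∫[0,3] (-s**2 - 3*s + 28) ds = 123/2.

123/2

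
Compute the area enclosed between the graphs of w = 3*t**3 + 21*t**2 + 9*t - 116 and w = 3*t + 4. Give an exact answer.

1741/4

Set the curves equal: 3*t**3 + 21*t**2 + 9*t - 116 = 3*t + 4, so 3*t**3 + 21*t**2 + 6*t - 120 = 0, which factors as 3*(t - 2)*(t + 4)*(t + 5) = 0. The curves meet at t = -5, -4, 2.
On [-5, -4], w = 3*t**3 + 21*t**2 + 9*t - 116 is on top; that piece has area ∫[-5,-4] (3*t**3 + 21*t**2 + 6*t - 120) dt = 13/4.
On [-4, 2], w = 3*t + 4 is on top; that piece has area ∫[-4,2] (-(3*t**3 + 21*t**2 + 6*t - 120)) dt = 432.
Total enclosed area = 13/4 + 432 = 1741/4.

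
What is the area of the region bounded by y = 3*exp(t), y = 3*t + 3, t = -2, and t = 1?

-9/2 - 3*exp(-2) + 3*exp(1)

On [-2, 1], (3*exp(t)) - (3*t + 3) = -3*t + 3*exp(t) - 3 is ≥ 0 throughout, so the area is a single integral of |-3*t + 3*exp(t) - 3|.
∫[-2,1] (-3*t + 3*exp(t) - 3) dt = -9/2 - 3*exp(-2) + 3*exp(1).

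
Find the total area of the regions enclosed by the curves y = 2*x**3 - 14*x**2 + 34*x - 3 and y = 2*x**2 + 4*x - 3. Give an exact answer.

253/6

Set the curves equal: 2*x**3 - 14*x**2 + 34*x - 3 = 2*x**2 + 4*x - 3, so 2*x**3 - 16*x**2 + 30*x = 0, which factors as 2*x*(x - 5)*(x - 3) = 0. The curves meet at x = 0, 3, 5.
On [0, 3], y = 2*x**3 - 14*x**2 + 34*x - 3 is on top; that piece has area ∫[0,3] (2*x**3 - 16*x**2 + 30*x) dx = 63/2.
On [3, 5], y = 2*x**2 + 4*x - 3 is on top; that piece has area ∫[3,5] (-(2*x**3 - 16*x**2 + 30*x)) dx = 32/3.
Total enclosed area = 63/2 + 32/3 = 253/6.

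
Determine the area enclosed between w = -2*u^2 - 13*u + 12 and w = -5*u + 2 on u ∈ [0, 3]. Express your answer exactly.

The difference (-2*u^2 - 13*u + 12) - (-5*u + 2) = -2*u^2 - 8*u + 10 changes sign at u = 1 inside [0, 3], so split the integral there.
∫[0,1] (-2*u^2 - 8*u + 10) du = 16/3.
∫[1,3] (-2*u^2 - 8*u + 10) du = -88/3; the area of that piece is 88/3.
Total area = 16/3 + 88/3 = 104/3.

104/3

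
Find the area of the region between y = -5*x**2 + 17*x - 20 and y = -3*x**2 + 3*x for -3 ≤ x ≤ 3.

482/3

The difference (-5*x**2 + 17*x - 20) - (-3*x**2 + 3*x) = -2*x**2 + 14*x - 20 changes sign at x = 2 inside [-3, 3], so split the integral there.
∫[-3,2] (-2*x**2 + 14*x - 20) dx = -475/3; the area of that piece is 475/3.
∫[2,3] (-2*x**2 + 14*x - 20) dx = 7/3.
Total area = 475/3 + 7/3 = 482/3.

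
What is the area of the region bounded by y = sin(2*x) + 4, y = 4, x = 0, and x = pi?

The difference (sin(2*x) + 4) - (4) = sin(2*x) changes sign at x = pi/2 inside [0, pi], so split the integral there.
∫[0,pi/2] (sin(2*x)) dx = 1.
∫[pi/2,pi] (sin(2*x)) dx = -1; the area of that piece is 1.
Total area = 1 + 1 = 2.

2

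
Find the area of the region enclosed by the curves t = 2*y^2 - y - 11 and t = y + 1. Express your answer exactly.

Both boundary curves give t as a function of y, so integrate with respect to y. Setting them equal: 2*y^2 - 2*y - 12 = 0, i.e. 2*(y - 3)*(y + 2) = 0, so they meet at y = -2, 3.
For y in [-2, 3], t = 2*y^2 - y - 11 is on the left; area = ∫[-2,3] (-(2*y^2 - 2*y - 12)) dy = 125/3.

125/3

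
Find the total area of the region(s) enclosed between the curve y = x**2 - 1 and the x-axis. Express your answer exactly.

The curve meets the x-axis where x**2 - 1 = 0, i.e. (x - 1)*(x + 1) = 0, at x = -1, 1.
On [-1, 1] the curve lies below the axis; ∫[-1,1] (x**2 - 1) dx = -4/3, giving area 4/3.

4/3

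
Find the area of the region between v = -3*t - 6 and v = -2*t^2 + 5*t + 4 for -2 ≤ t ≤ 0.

The difference (-3*t - 6) - (-2*t^2 + 5*t + 4) = 2*t^2 - 8*t - 10 changes sign at t = -1 inside [-2, 0], so split the integral there.
∫[-2,-1] (2*t^2 - 8*t - 10) dt = 20/3.
∫[-1,0] (2*t^2 - 8*t - 10) dt = -16/3; the area of that piece is 16/3.
Total area = 20/3 + 16/3 = 12.

12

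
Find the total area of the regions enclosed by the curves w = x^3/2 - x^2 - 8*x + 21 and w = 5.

284/3

Set the curves equal: x^3/2 - x^2 - 8*x + 21 = 5, so x^3/2 - x^2 - 8*x + 16 = 0, which factors as (x - 4)*(x - 2)*(x + 4)/2 = 0. The curves meet at x = -4, 2, 4.
On [-4, 2], w = x^3/2 - x^2 - 8*x + 21 is on top; that piece has area ∫[-4,2] (x^3/2 - x^2 - 8*x + 16) dx = 90.
On [2, 4], w = 5 is on top; that piece has area ∫[2,4] (-(x^3/2 - x^2 - 8*x + 16)) dx = 14/3.
Total enclosed area = 90 + 14/3 = 284/3.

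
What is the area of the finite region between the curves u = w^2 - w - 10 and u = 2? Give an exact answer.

343/6

Both boundary curves give u as a function of w, so integrate with respect to w. Setting them equal: w^2 - w - 12 = 0, i.e. (w - 4)*(w + 3) = 0, so they meet at w = -3, 4.
For w in [-3, 4], u = w^2 - w - 10 is on the left; area = ∫[-3,4] (-(w^2 - w - 12)) dw = 343/6.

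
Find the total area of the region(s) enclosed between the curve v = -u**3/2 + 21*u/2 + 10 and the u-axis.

999/8

The curve meets the u-axis where -u**3/2 + 21*u/2 + 10 = 0, i.e. -(u - 5)*(u + 1)*(u + 4)/2 = 0, at u = -4, -1, 5.
On [-4, -1] the curve lies below the axis; ∫[-4,-1] (-u**3/2 + 21*u/2 + 10) du = -135/8, giving area 135/8.
On [-1, 5] the curve lies above the axis; ∫[-1,5] (-u**3/2 + 21*u/2 + 10) du = 108, giving area 108.
Total area = 135/8 + 108 = 999/8.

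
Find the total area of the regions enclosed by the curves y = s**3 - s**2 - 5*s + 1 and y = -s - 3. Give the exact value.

71/6

Set the curves equal: s**3 - s**2 - 5*s + 1 = -s - 3, so s**3 - s**2 - 4*s + 4 = 0, which factors as (s - 2)*(s - 1)*(s + 2) = 0. The curves meet at s = -2, 1, 2.
On [-2, 1], y = s**3 - s**2 - 5*s + 1 is on top; that piece has area ∫[-2,1] (s**3 - s**2 - 4*s + 4) ds = 45/4.
On [1, 2], y = -s - 3 is on top; that piece has area ∫[1,2] (-(s**3 - s**2 - 4*s + 4)) ds = 7/12.
Total enclosed area = 45/4 + 7/12 = 71/6.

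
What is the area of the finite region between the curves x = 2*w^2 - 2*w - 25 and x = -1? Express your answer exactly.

343/3

Both boundary curves give x as a function of w, so integrate with respect to w. Setting them equal: 2*w^2 - 2*w - 24 = 0, i.e. 2*(w - 4)*(w + 3) = 0, so they meet at w = -3, 4.
For w in [-3, 4], x = 2*w^2 - 2*w - 25 is on the left; area = ∫[-3,4] (-(2*w^2 - 2*w - 24)) dw = 343/3.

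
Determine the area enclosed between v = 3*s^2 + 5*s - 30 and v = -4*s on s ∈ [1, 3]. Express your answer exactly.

The difference (3*s^2 + 5*s - 30) - (-4*s) = 3*s^2 + 9*s - 30 changes sign at s = 2 inside [1, 3], so split the integral there.
∫[1,2] (3*s^2 + 9*s - 30) ds = -19/2; the area of that piece is 19/2.
∫[2,3] (3*s^2 + 9*s - 30) ds = 23/2.
Total area = 19/2 + 23/2 = 21.

21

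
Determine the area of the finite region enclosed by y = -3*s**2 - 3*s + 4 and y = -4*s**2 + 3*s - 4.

Set the curves equal: -3*s**2 - 3*s + 4 = -4*s**2 + 3*s - 4, so s**2 - 6*s + 8 = 0, which factors as (s - 4)*(s - 2) = 0. The curves meet at s = 2, 4.
On [2, 4], y = -4*s**2 + 3*s - 4 is on top; that piece has area ∫[2,4] (-(s**2 - 6*s + 8)) ds = 4/3.

4/3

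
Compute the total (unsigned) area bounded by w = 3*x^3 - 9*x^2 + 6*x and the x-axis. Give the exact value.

The curve meets the x-axis where 3*x^3 - 9*x^2 + 6*x = 0, i.e. 3*x*(x - 2)*(x - 1) = 0, at x = 0, 1, 2.
On [0, 1] the curve lies above the axis; ∫[0,1] (3*x^3 - 9*x^2 + 6*x) dx = 3/4, giving area 3/4.
On [1, 2] the curve lies below the axis; ∫[1,2] (3*x^3 - 9*x^2 + 6*x) dx = -3/4, giving area 3/4.
Total area = 3/4 + 3/4 = 3/2.

3/2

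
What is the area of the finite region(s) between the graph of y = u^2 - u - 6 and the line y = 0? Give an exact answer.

125/6

The curve meets the u-axis where u^2 - u - 6 = 0, i.e. (u - 3)*(u + 2) = 0, at u = -2, 3.
On [-2, 3] the curve lies below the axis; ∫[-2,3] (u^2 - u - 6) du = -125/6, giving area 125/6.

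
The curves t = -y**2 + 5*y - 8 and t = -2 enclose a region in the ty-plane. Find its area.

1/6

Both boundary curves give t as a function of y, so integrate with respect to y. Setting them equal: -y**2 + 5*y - 6 = 0, i.e. -(y - 3)*(y - 2) = 0, so they meet at y = 2, 3.
For y in [2, 3], t = -y**2 + 5*y - 8 is on the right; area = ∫[2,3] (-y**2 + 5*y - 6) dy = 1/6.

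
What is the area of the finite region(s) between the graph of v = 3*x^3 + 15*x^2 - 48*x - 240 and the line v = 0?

The curve meets the x-axis where 3*x^3 + 15*x^2 - 48*x - 240 = 0, i.e. 3*(x - 4)*(x + 4)*(x + 5) = 0, at x = -5, -4, 4.
On [-5, -4] the curve lies above the axis; ∫[-5,-4] (3*x^3 + 15*x^2 - 48*x - 240) dx = 17/4, giving area 17/4.
On [-4, 4] the curve lies below the axis; ∫[-4,4] (3*x^3 + 15*x^2 - 48*x - 240) dx = -1280, giving area 1280.
Total area = 17/4 + 1280 = 5137/4.

5137/4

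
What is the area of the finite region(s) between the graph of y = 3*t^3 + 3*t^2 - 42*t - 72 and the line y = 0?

1741/4

The curve meets the t-axis where 3*t^3 + 3*t^2 - 42*t - 72 = 0, i.e. 3*(t - 4)*(t + 2)*(t + 3) = 0, at t = -3, -2, 4.
On [-3, -2] the curve lies above the axis; ∫[-3,-2] (3*t^3 + 3*t^2 - 42*t - 72) dt = 13/4, giving area 13/4.
On [-2, 4] the curve lies below the axis; ∫[-2,4] (3*t^3 + 3*t^2 - 42*t - 72) dt = -432, giving area 432.
Total area = 13/4 + 432 = 1741/4.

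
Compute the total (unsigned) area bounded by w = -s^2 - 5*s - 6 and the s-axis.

1/6

The curve meets the s-axis where -s^2 - 5*s - 6 = 0, i.e. -(s + 2)*(s + 3) = 0, at s = -3, -2.
On [-3, -2] the curve lies above the axis; ∫[-3,-2] (-s^2 - 5*s - 6) ds = 1/6, giving area 1/6.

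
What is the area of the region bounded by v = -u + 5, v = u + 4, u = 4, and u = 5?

8

On [4, 5], (-u + 5) - (u + 4) = -2*u + 1 is ≤ 0 throughout, so the area is a single integral of |-2*u + 1|.
∫[4,5] (-2*u + 1) du = -8; the area of that piece is 8.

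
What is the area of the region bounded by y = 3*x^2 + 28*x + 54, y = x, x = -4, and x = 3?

763/2

The difference (3*x^2 + 28*x + 54) - (x) = 3*x^2 + 27*x + 54 changes sign at x = -3 inside [-4, 3], so split the integral there.
∫[-4,-3] (3*x^2 + 27*x + 54) dx = -7/2; the area of that piece is 7/2.
∫[-3,3] (3*x^2 + 27*x + 54) dx = 378.
Total area = 7/2 + 378 = 763/2.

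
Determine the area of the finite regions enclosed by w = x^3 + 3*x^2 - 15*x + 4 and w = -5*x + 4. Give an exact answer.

Set the curves equal: x^3 + 3*x^2 - 15*x + 4 = -5*x + 4, so x^3 + 3*x^2 - 10*x = 0, which factors as x*(x - 2)*(x + 5) = 0. The curves meet at x = -5, 0, 2.
On [-5, 0], w = x^3 + 3*x^2 - 15*x + 4 is on top; that piece has area ∫[-5,0] (x^3 + 3*x^2 - 10*x) dx = 375/4.
On [0, 2], w = -5*x + 4 is on top; that piece has area ∫[0,2] (-(x^3 + 3*x^2 - 10*x)) dx = 8.
Total enclosed area = 375/4 + 8 = 407/4.

407/4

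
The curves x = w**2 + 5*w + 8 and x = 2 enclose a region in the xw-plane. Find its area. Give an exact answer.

Both boundary curves give x as a function of w, so integrate with respect to w. Setting them equal: w**2 + 5*w + 6 = 0, i.e. (w + 2)*(w + 3) = 0, so they meet at w = -3, -2.
For w in [-3, -2], x = w**2 + 5*w + 8 is on the left; area = ∫[-3,-2] (-(w**2 + 5*w + 6)) dw = 1/6.

1/6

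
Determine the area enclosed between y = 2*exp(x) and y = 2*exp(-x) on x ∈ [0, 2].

On [0, 2], (2*exp(x)) - (2*exp(-x)) = 2*exp(x) - 2*exp(-x) is ≥ 0 throughout, so the area is a single integral of |2*exp(x) - 2*exp(-x)|.
∫[0,2] (2*exp(x) - 2*exp(-x)) dx = -4 + 2*exp(-2) + 2*exp(2).

-4 + 2*exp(-2) + 2*exp(2)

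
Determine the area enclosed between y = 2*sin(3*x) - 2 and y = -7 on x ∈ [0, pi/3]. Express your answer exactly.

4/3 + 5*pi/3

On [0, pi/3], (2*sin(3*x) - 2) - (-7) = 2*sin(3*x) + 5 is ≥ 0 throughout, so the area is a single integral of |2*sin(3*x) + 5|.
∫[0,pi/3] (2*sin(3*x) + 5) dx = 4/3 + 5*pi/3.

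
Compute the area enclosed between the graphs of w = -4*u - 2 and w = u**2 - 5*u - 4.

Set the curves equal: -4*u - 2 = u**2 - 5*u - 4, so -u**2 + u + 2 = 0, which factors as -(u - 2)*(u + 1) = 0. The curves meet at u = -1, 2.
On [-1, 2], w = -4*u - 2 is on top; that piece has area ∫[-1,2] (-u**2 + u + 2) du = 9/2.

9/2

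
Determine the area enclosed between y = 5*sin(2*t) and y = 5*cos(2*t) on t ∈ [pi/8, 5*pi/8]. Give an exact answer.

5*sqrt(2)

On [pi/8, 5*pi/8], (5*sin(2*t)) - (5*cos(2*t)) = 5*sin(2*t) - 5*cos(2*t) is ≥ 0 throughout, so the area is a single integral of |5*sin(2*t) - 5*cos(2*t)|.
∫[pi/8,5*pi/8] (5*sin(2*t) - 5*cos(2*t)) dt = 5*sqrt(2).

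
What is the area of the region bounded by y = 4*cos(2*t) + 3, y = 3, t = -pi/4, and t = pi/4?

4

On [-pi/4, pi/4], (4*cos(2*t) + 3) - (3) = 4*cos(2*t) is ≥ 0 throughout, so the area is a single integral of |4*cos(2*t)|.
∫[-pi/4,pi/4] (4*cos(2*t)) dt = 4.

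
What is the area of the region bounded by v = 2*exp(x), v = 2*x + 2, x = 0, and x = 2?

On [0, 2], (2*exp(x)) - (2*x + 2) = -2*x + 2*exp(x) - 2 is ≥ 0 throughout, so the area is a single integral of |-2*x + 2*exp(x) - 2|.
∫[0,2] (-2*x + 2*exp(x) - 2) dx = -10 + 2*exp(2).

-10 + 2*exp(2)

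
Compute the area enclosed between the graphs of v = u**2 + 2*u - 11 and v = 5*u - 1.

Set the curves equal: u**2 + 2*u - 11 = 5*u - 1, so u**2 - 3*u - 10 = 0, which factors as (u - 5)*(u + 2) = 0. The curves meet at u = -2, 5.
On [-2, 5], v = 5*u - 1 is on top; that piece has area ∫[-2,5] (-(u**2 - 3*u - 10)) du = 343/6.

343/6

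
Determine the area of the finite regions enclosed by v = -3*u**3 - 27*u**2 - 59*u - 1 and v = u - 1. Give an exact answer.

393/4

Set the curves equal: -3*u**3 - 27*u**2 - 59*u - 1 = u - 1, so -3*u**3 - 27*u**2 - 60*u = 0, which factors as -3*u*(u + 4)*(u + 5) = 0. The curves meet at u = -5, -4, 0.
On [-5, -4], v = u - 1 is on top; that piece has area ∫[-5,-4] (-(-3*u**3 - 27*u**2 - 60*u)) du = 9/4.
On [-4, 0], v = -3*u**3 - 27*u**2 - 59*u - 1 is on top; that piece has area ∫[-4,0] (-3*u**3 - 27*u**2 - 60*u) du = 96.
Total enclosed area = 9/4 + 96 = 393/4.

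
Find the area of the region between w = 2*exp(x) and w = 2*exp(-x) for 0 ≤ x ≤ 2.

-4 + 2*exp(-2) + 2*exp(2)

On [0, 2], (2*exp(x)) - (2*exp(-x)) = 2*exp(x) - 2*exp(-x) is ≥ 0 throughout, so the area is a single integral of |2*exp(x) - 2*exp(-x)|.
∫[0,2] (2*exp(x) - 2*exp(-x)) dx = -4 + 2*exp(-2) + 2*exp(2).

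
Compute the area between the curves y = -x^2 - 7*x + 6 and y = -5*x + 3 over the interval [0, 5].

The difference (-x^2 - 7*x + 6) - (-5*x + 3) = -x^2 - 2*x + 3 changes sign at x = 1 inside [0, 5], so split the integral there.
∫[0,1] (-x^2 - 2*x + 3) dx = 5/3.
∫[1,5] (-x^2 - 2*x + 3) dx = -160/3; the area of that piece is 160/3.
Total area = 5/3 + 160/3 = 55.

55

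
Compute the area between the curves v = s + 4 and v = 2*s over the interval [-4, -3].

15/2

On [-4, -3], (s + 4) - (2*s) = -s + 4 is ≥ 0 throughout, so the area is a single integral of |-s + 4|.
∫[-4,-3] (-s + 4) ds = 15/2.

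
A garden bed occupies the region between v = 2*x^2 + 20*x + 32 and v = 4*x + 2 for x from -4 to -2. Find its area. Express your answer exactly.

4

The difference (2*x^2 + 20*x + 32) - (4*x + 2) = 2*x^2 + 16*x + 30 changes sign at x = -3 inside [-4, -2], so split the integral there.
∫[-4,-3] (2*x^2 + 16*x + 30) dx = -4/3; the area of that piece is 4/3.
∫[-3,-2] (2*x^2 + 16*x + 30) dx = 8/3.
Total area = 4/3 + 8/3 = 4.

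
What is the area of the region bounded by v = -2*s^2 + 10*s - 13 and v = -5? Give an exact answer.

9

Set the curves equal: -2*s^2 + 10*s - 13 = -5, so -2*s^2 + 10*s - 8 = 0, which factors as -2*(s - 4)*(s - 1) = 0. The curves meet at s = 1, 4.
On [1, 4], v = -2*s^2 + 10*s - 13 is on top; that piece has area ∫[1,4] (-2*s^2 + 10*s - 8) ds = 9.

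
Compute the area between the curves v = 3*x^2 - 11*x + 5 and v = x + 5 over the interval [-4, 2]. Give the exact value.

The difference (3*x^2 - 11*x + 5) - (x + 5) = 3*x^2 - 12*x changes sign at x = 0 inside [-4, 2], so split the integral there.
∫[-4,0] (3*x^2 - 12*x) dx = 160.
∫[0,2] (3*x^2 - 12*x) dx = -16; the area of that piece is 16.
Total area = 160 + 16 = 176.

176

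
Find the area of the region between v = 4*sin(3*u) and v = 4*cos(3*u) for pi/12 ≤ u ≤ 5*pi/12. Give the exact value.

On [pi/12, 5*pi/12], (4*sin(3*u)) - (4*cos(3*u)) = 4*sin(3*u) - 4*cos(3*u) is ≥ 0 throughout, so the area is a single integral of |4*sin(3*u) - 4*cos(3*u)|.
∫[pi/12,5*pi/12] (4*sin(3*u) - 4*cos(3*u)) du = 8*sqrt(2)/3.

8*sqrt(2)/3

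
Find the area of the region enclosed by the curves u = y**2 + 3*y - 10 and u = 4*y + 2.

Both boundary curves give u as a function of y, so integrate with respect to y. Setting them equal: y**2 - y - 12 = 0, i.e. (y - 4)*(y + 3) = 0, so they meet at y = -3, 4.
For y in [-3, 4], u = y**2 + 3*y - 10 is on the left; area = ∫[-3,4] (-(y**2 - y - 12)) dy = 343/6.

343/6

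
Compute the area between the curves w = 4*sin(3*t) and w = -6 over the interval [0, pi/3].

On [0, pi/3], (4*sin(3*t)) - (-6) = 4*sin(3*t) + 6 is ≥ 0 throughout, so the area is a single integral of |4*sin(3*t) + 6|.
∫[0,pi/3] (4*sin(3*t) + 6) dt = 8/3 + 2*pi.

8/3 + 2*pi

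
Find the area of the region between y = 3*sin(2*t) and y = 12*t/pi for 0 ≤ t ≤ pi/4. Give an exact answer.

On [0, pi/4], (3*sin(2*t)) - (12*t/pi) = -12*t/pi + 3*sin(2*t) is ≥ 0 throughout, so the area is a single integral of |-12*t/pi + 3*sin(2*t)|.
∫[0,pi/4] (-12*t/pi + 3*sin(2*t)) dt = 3/2 - 3*pi/8.

3/2 - 3*pi/8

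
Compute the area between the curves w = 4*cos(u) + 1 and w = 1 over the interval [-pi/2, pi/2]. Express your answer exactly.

8

On [-pi/2, pi/2], (4*cos(u) + 1) - (1) = 4*cos(u) is ≥ 0 throughout, so the area is a single integral of |4*cos(u)|.
∫[-pi/2,pi/2] (4*cos(u)) du = 8.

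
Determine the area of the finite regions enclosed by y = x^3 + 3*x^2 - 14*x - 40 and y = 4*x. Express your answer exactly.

999/4

Set the curves equal: x^3 + 3*x^2 - 14*x - 40 = 4*x, so x^3 + 3*x^2 - 18*x - 40 = 0, which factors as (x - 4)*(x + 2)*(x + 5) = 0. The curves meet at x = -5, -2, 4.
On [-5, -2], y = x^3 + 3*x^2 - 14*x - 40 is on top; that piece has area ∫[-5,-2] (x^3 + 3*x^2 - 18*x - 40) dx = 135/4.
On [-2, 4], y = 4*x is on top; that piece has area ∫[-2,4] (-(x^3 + 3*x^2 - 18*x - 40)) dx = 216.
Total enclosed area = 135/4 + 216 = 999/4.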